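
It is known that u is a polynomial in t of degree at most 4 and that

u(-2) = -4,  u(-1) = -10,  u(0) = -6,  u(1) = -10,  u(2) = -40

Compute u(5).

First differences: -6, 4, -4, -30. Second differences: 10, -8, -26. Third differences: -18, -18.
Level-3 differences are constant, so u has degree 3.
Fitting a degree-3 polynomial gives u(t) = -3t³ - 4t² + 3t - 6.
Then u(5) = -466.

-466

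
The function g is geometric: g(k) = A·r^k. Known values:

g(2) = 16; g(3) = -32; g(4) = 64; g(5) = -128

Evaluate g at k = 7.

Consecutive ratio: -32/16 = -2, and 64/(-32) = -2, so r = -2.
Then A·(-2)^2 = 16 gives A = 4, and g(k) = 4·(-2)^k.
g(7) = 4·(-2)^7 = -512.

-512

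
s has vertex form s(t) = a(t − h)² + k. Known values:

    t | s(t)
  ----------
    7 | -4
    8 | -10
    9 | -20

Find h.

6

First differences -6, -10; second difference -4 = 2a, so a = -2.
Expanding, the t-coefficient is −2ah = 4h; matching it to the data gives h = 6, and then k = -2.
So s(t) = -2(t − 6)² − 2.
Hence h = 6.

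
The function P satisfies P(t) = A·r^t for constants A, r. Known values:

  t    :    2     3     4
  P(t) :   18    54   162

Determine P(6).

Consecutive ratio: 54/18 = 3, and 162/54 = 3, so r = 3.
Then A·3^2 = 18 gives A = 2, and P(t) = 2·3^t.
P(6) = 2·3^6 = 1458.

1458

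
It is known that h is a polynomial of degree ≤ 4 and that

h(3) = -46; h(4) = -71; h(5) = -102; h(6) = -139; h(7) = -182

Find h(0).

-7

Write h(x) = ax^4 + bx³ + cx² + dx + e; the 5 given values yield a linear system in the 5 coefficients.
Solving, the top 2 coefficients vanish, and h(x) = -3x² - 4x - 7.
Then h(0) = -7.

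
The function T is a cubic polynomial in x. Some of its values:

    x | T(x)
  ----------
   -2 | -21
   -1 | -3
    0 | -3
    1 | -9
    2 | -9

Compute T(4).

57

First differences: 18, 0, -6, 0. Second differences: -18, -6, 6. Third differences: 12, 12.
Level-3 differences are constant, so T has degree 3.
Fitting a degree-3 polynomial gives T(x) = 2x³ - 3x² - 5x - 3.
Then T(4) = 57.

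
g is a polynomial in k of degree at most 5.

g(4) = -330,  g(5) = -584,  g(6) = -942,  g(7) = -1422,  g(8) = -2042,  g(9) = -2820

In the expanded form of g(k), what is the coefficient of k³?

-3

First differences: -254, -358, -480, -620, -778. Second differences: -104, -122, -140, -158. Third differences: -18, -18, -18.
Level-3 differences are constant, so g has degree 3.
Fitting a degree-3 polynomial gives g(k) = -3k³ - 7k² - 8k + 6.
The coefficient of k³ is -3.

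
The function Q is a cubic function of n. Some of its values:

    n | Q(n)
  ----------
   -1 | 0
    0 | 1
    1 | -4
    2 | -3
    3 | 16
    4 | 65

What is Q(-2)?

-19

First differences: 1, -5, 1, 19, 49. Second differences: -6, 6, 18, 30. Third differences: 12, 12, 12.
Level-3 differences are constant, so Q has degree 3.
Fitting a degree-3 polynomial gives Q(n) = 2n³ - 3n² - 4n + 1.
Then Q(-2) = -19.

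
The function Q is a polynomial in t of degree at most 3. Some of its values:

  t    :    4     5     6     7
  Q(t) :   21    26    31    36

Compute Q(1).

First differences: 5, 5, 5.
Level-1 differences are constant, so Q has degree 1.
Fitting a degree-1 polynomial gives Q(t) = 5t + 1.
Then Q(1) = 6.

6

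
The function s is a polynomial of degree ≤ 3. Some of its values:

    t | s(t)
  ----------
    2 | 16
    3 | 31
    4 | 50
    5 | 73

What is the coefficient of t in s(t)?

Write s(t) = at³ + bt² + ct + d; the 4 given values yield a linear system in the 4 coefficients.
Solving, the leading coefficient vanishes, and s(t) = 2t² + 5t - 2.
The coefficient of t is 5.

5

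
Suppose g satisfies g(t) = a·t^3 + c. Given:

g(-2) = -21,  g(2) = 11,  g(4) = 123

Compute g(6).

From g(-2) = -21 and g(2) = 11: -8a + c = -21 and 8a + c = 11.
Subtracting: 16a = 32, so a = 2; then c = -21 − 2·(-8) = -5.
So g(t) = 2t³ − 5, and g(6) = 427.

427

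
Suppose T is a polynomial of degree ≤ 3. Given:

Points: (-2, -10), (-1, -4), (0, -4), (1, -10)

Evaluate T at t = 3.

Write T(t) = at³ + bt² + ct + d; the 4 given values yield a linear system in the 4 coefficients.
Solving, the leading coefficient vanishes, and T(t) = -3t² - 3t - 4.
Then T(3) = -40.

-40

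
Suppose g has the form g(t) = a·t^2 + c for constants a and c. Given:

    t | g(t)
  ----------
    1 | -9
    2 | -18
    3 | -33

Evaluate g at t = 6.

From g(1) = -9 and g(2) = -18: 1a + c = -9 and 4a + c = -18.
Subtracting: 3a = -9, so a = -3; then c = -9 − (-3)·1 = -6.
So g(t) = -3t² − 6, and g(6) = -114.

-114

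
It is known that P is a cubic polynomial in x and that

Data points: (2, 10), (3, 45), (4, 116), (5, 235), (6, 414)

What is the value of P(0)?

0

Write P(x) = ax³ + bx² + cx + d; the 5 given values yield a linear system in the 4 coefficients.
Solving, P(x) = 2x³ - 3x.
Then P(0) = 0.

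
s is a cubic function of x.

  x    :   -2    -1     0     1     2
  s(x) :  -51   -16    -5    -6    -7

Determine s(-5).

First differences: 35, 11, -1, -1. Second differences: -24, -12, 0. Third differences: 12, 12.
Level-3 differences are constant, so s has degree 3.
Fitting a degree-3 polynomial gives s(x) = 2x³ - 6x² + 3x - 5.
Then s(-5) = -420.

-420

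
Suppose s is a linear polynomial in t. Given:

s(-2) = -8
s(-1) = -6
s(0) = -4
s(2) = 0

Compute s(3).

2

Write s(t) = at + b; the 4 given values yield a linear system in the 2 coefficients.
Solving, s(t) = 2t - 4.
Then s(3) = 2.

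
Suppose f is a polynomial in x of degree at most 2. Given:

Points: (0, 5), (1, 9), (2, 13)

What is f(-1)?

1

Write f(x) = ax² + bx + c; the 3 given values yield a linear system in the 3 coefficients.
Solving, the leading coefficient vanishes, and f(x) = 4x + 5.
Then f(-1) = 1.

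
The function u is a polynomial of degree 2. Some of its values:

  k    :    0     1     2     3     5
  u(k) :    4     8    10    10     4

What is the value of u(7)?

Write u(k) = ak² + bk + c; the 5 given values yield a linear system in the 3 coefficients.
Solving, u(k) = -k² + 5k + 4.
Then u(7) = -10.

-10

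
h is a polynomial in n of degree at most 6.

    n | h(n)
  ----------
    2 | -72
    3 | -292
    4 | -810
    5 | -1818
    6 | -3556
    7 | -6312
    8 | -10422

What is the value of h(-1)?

First differences: -220, -518, -1008, -1738, -2756, -4110. Second differences: -298, -490, -730, -1018, -1354. Third differences: -192, -240, -288, -336. Fourth differences: -48, -48, -48.
Level-4 differences are constant, so h has degree 4.
Fitting a degree-4 polynomial gives h(n) = -2n^4 - 4n³ - 3n² + n + 2.
Then h(-1) = 0.

0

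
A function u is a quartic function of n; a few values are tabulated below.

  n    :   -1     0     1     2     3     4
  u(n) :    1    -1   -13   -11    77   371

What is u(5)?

First differences: -2, -12, 2, 88, 294. Second differences: -10, 14, 86, 206. Third differences: 24, 72, 120. Fourth differences: 48, 48.
Level-4 differences are constant, so u has degree 4.
Extending the table by one column gives the next first difference 668, so u(5) = 371 + 668 = 1039.

1039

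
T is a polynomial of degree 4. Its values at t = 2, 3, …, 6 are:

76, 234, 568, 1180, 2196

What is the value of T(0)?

0

Write T(t) = at^4 + bt³ + ct² + dt + e; the 5 given values yield a linear system in the 5 coefficients.
Solving, T(t) = t^4 + 3t³ + 6t² + 6t.
Then T(0) = 0.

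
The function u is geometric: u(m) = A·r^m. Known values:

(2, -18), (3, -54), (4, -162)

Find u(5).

-486

Consecutive ratio: -54/(-18) = 3, and -162/(-54) = 3, so r = 3.
Then A·3^2 = -18 gives A = -2, and u(m) = -2·3^m.
u(5) = -2·3^5 = -486.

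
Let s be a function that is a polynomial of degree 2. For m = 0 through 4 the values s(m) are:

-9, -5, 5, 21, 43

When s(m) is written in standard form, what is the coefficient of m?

First differences: 4, 10, 16, 22. Second differences: 6, 6, 6.
Level-2 differences are constant, so s has degree 2.
Fitting a degree-2 polynomial gives s(m) = 3m² + m - 9.
The coefficient of m is 1.

1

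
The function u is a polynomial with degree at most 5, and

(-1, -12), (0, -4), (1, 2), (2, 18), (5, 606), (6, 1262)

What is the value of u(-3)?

38

Write u(n) = an^5 + bn^4 + cn³ + dn² + en + p; the 6 given values yield a linear system in the 6 coefficients.
Solving, the leading coefficient vanishes, and u(n) = n^4 - 2n² + 7n - 4.
Then u(-3) = 38.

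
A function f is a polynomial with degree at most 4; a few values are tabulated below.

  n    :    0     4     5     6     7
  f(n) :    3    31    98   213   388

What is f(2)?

Write f(n) = an^4 + bn³ + cn² + dn + e; the 5 given values yield a linear system in the 5 coefficients.
Solving, the leading coefficient vanishes, and f(n) = 2n³ - 6n² - n + 3.
Then f(2) = -7.

-7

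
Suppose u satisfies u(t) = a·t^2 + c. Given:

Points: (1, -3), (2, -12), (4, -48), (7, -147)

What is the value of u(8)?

From u(1) = -3 and u(2) = -12: 1a + c = -3 and 4a + c = -12.
Subtracting: 3a = -9, so a = -3; then c = -3 − (-3)·1 = 0.
So u(t) = -3t² + 0, and u(8) = -192.

-192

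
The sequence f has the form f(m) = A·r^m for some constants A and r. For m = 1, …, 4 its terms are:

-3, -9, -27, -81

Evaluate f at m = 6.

-729

Consecutive ratio: -9/(-3) = 3, and -27/(-9) = 3, so r = 3.
Then A·3^1 = -3 gives A = -1, and f(m) = -1·3^m.
f(6) = -1·3^6 = -729.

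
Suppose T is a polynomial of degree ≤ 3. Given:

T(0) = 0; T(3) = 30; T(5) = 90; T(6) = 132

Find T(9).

Write T(n) = an³ + bn² + cn + d; the 4 given values yield a linear system in the 4 coefficients.
Solving, the leading coefficient vanishes, and T(n) = 4n² - 2n.
Then T(9) = 306.

306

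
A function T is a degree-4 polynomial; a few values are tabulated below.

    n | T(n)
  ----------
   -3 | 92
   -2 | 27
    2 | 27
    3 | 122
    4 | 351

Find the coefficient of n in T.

-4

Write T(n) = an^4 + bn³ + cn² + dn + e; the 5 given values yield a linear system in the 5 coefficients.
Solving, T(n) = n^4 + n³ + 3n² - 4n - 1.
The coefficient of n is -4.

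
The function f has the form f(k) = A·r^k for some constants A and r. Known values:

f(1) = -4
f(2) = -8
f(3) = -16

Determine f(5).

-64

Consecutive ratio: -8/(-4) = 2, and -16/(-8) = 2, so r = 2.
Then A·2^1 = -4 gives A = -2, and f(k) = -2·2^k.
f(5) = -2·2^5 = -64.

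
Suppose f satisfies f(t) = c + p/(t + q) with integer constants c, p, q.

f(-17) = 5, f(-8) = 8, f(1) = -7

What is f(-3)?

33

(f(t) − c)(t + q) = p for each data point; the three points give a linear system in c and q, then p follows.
Solving: c = 3, q = 2, p = -30, so f(t) = 3 − 30/(t + 2).
Then f(-3) = 3 − 30/(-1) = 33.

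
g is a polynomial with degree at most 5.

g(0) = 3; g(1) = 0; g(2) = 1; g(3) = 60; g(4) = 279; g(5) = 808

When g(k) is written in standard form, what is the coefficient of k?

First differences: -3, 1, 59, 219, 529. Second differences: 4, 58, 160, 310. Third differences: 54, 102, 150. Fourth differences: 48, 48.
Level-4 differences are constant, so g has degree 4.
Fitting a degree-4 polynomial gives g(k) = 2k^4 - 3k³ - 3k² + k + 3.
The coefficient of k is 1.

1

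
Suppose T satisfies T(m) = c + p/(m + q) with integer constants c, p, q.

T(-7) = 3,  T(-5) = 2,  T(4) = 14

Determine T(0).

(T(m) − c)(m + q) = p for each data point; the three points give a linear system in c and q, then p follows.
Solving: c = 6, q = -1, p = 24, so T(m) = 6 + 24/(m − 1).
Then T(0) = 6 + 24/(-1) = -18.

-18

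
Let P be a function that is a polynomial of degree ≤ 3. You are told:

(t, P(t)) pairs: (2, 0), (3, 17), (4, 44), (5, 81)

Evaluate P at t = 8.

252

Write P(t) = at³ + bt² + ct + d; the 4 given values yield a linear system in the 4 coefficients.
Solving, the leading coefficient vanishes, and P(t) = 5t² - 8t - 4.
Then P(8) = 252.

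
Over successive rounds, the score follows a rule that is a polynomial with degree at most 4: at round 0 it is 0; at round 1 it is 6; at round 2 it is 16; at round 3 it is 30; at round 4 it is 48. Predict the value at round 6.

96

Write the value at k as T(k).
First differences: 6, 10, 14, 18. Second differences: 4, 4, 4.
Level-2 differences are constant, so T has degree 2.
Fitting a degree-2 polynomial gives T(k) = 2k² + 4k.
Then T(6) = 96.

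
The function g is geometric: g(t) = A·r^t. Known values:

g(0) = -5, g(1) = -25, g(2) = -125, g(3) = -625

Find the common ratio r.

Consecutive ratio: -25/(-5) = 5, and -125/(-25) = 5, so r = 5.
Then A·5^0 = -5 gives A = -5, and g(t) = -5·5^t.

5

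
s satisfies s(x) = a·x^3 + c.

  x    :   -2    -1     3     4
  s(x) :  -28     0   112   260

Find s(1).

From s(-2) = -28 and s(-1) = 0: -8a + c = -28 and -1a + c = 0.
Subtracting: 7a = 28, so a = 4; then c = -28 − 4·(-8) = 4.
So s(x) = 4x³ + 4, and s(1) = 8.

8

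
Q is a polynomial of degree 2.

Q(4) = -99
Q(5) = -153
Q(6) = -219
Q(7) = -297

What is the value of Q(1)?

-9

Write Q(t) = at² + bt + c; the 4 given values yield a linear system in the 3 coefficients.
Solving, Q(t) = -6t² - 3.
Then Q(1) = -9.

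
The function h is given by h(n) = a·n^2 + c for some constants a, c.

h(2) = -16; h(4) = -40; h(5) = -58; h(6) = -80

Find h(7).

From h(2) = -16 and h(4) = -40: 4a + c = -16 and 16a + c = -40.
Subtracting: 12a = -24, so a = -2; then c = -16 − (-2)·4 = -8.
So h(n) = -2n² − 8, and h(7) = -106.

-106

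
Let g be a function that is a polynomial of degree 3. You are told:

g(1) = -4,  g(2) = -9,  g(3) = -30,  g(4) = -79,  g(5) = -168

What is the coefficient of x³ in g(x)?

Write g(x) = ax³ + bx² + cx + d; the 5 given values yield a linear system in the 4 coefficients.
Solving, g(x) = -2x³ + 4x² - 3x - 3.
The coefficient of x³ is -2.

-2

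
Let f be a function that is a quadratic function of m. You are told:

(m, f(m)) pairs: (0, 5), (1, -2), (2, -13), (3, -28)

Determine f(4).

-47

First differences: -7, -11, -15. Second differences: -4, -4.
Level-2 differences are constant, so f has degree 2.
Fitting a degree-2 polynomial gives f(m) = -2m² - 5m + 5.
Then f(4) = -47.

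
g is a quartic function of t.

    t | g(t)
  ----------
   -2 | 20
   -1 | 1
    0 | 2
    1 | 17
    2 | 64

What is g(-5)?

Write g(t) = at^4 + bt³ + ct² + dt + e; the 5 given values yield a linear system in the 5 coefficients.
Solving, g(t) = t^4 + t³ + 6t² + 7t + 2.
Then g(-5) = 617.

617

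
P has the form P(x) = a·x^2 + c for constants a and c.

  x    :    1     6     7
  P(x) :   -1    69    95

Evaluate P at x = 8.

From P(1) = -1 and P(6) = 69: 1a + c = -1 and 36a + c = 69.
Subtracting: 35a = 70, so a = 2; then c = -1 − 2·1 = -3.
So P(x) = 2x² − 3, and P(8) = 125.

125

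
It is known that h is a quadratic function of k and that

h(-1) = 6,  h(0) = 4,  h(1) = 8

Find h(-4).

48

Write h(k) = ak² + bk + c; the 3 given values yield a linear system in the 3 coefficients.
Solving, h(k) = 3k² + k + 4.
Then h(-4) = 48.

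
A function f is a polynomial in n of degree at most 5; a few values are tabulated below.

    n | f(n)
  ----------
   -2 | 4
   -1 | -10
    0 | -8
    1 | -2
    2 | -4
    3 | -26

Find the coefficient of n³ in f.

Write f(n) = an^5 + bn^4 + cn³ + dn² + en + p; the 6 given values yield a linear system in the 6 coefficients.
Solving, the top 2 coefficients vanish, and f(n) = -2n³ + 2n² + 6n - 8.
The coefficient of n³ is -2.

-2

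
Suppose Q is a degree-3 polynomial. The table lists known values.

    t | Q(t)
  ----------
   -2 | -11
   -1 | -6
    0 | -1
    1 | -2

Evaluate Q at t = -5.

34

Write Q(t) = at³ + bt² + ct + d; the 4 given values yield a linear system in the 4 coefficients.
Solving, Q(t) = -t³ - 3t² + 3t - 1.
Then Q(-5) = 34.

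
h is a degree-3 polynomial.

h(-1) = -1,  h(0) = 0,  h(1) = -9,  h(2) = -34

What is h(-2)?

-6

Write h(n) = an³ + bn² + cn + d; the 4 given values yield a linear system in the 4 coefficients.
Solving, h(n) = -n³ - 5n² - 3n.
Then h(-2) = -6.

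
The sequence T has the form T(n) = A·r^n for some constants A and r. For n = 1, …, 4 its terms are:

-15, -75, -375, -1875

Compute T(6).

Consecutive ratio: -75/(-15) = 5, and -375/(-75) = 5, so r = 5.
Then A·5^1 = -15 gives A = -3, and T(n) = -3·5^n.
T(6) = -3·5^6 = -46875.

-46875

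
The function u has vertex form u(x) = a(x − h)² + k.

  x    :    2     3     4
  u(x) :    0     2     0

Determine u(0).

First differences 2, -2; second difference -4 = 2a, so a = -2.
Expanding, the x-coefficient is −2ah = 4h; matching it to the data gives h = 3, and then k = 2.
So u(x) = -2(x − 3)² + 2.
u(0) = -2·(-3)² + 2 = -16.

-16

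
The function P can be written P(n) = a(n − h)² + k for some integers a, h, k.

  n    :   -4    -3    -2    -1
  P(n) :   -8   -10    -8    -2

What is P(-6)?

8

First differences -2, 2, 6; second difference 4 = 2a, so a = 2.
Expanding, the n-coefficient is −2ah = -4h; matching it to the data gives h = -3, and then k = -10.
So P(n) = 2(n + 3)² − 10.
P(-6) = 2·(-3)² − 10 = 8.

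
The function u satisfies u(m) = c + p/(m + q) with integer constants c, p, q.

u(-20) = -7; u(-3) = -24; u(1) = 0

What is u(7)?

(u(m) − c)(m + q) = p for each data point; the three points give a linear system in c and q, then p follows.
Solving: c = -6, q = 2, p = 18, so u(m) = -6 + 18/(m + 2).
Then u(7) = -6 + 18/9 = -4.

-4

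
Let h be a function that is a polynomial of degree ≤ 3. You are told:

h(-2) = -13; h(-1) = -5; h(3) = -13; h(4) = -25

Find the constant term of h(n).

-1

Write h(n) = an³ + bn² + cn + d; the 4 given values yield a linear system in the 4 coefficients.
Solving, the leading coefficient vanishes, and h(n) = -2n² + 2n - 1.
The constant term is h(0) = -1.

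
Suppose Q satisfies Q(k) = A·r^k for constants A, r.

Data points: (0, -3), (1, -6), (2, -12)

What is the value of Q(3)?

Consecutive ratio: -6/(-3) = 2, and -12/(-6) = 2, so r = 2.
Then A·2^0 = -3 gives A = -3, and Q(k) = -3·2^k.
Q(3) = -3·2^3 = -24.

-24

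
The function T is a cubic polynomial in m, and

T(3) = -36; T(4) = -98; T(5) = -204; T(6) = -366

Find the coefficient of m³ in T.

Write T(m) = am³ + bm² + cm + d; the 4 given values yield a linear system in the 4 coefficients.
Solving, T(m) = -2m³ + 2m² - 2m + 6.
The coefficient of m³ is -2.

-2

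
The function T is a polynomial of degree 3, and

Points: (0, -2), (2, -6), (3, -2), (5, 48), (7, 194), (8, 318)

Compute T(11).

Write T(m) = am³ + bm² + cm + d; the 6 given values yield a linear system in the 4 coefficients.
Solving, T(m) = m³ - 3m² - 2.
Then T(11) = 966.

966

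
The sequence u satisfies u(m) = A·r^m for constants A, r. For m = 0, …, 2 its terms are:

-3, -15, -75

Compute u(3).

-375

Consecutive ratio: -15/(-3) = 5, and -75/(-15) = 5, so r = 5.
Then A·5^0 = -3 gives A = -3, and u(m) = -3·5^m.
u(3) = -3·5^3 = -375.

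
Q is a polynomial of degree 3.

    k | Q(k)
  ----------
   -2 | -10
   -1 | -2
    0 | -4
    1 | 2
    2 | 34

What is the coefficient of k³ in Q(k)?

Write Q(k) = ak³ + bk² + ck + d; the 5 given values yield a linear system in the 4 coefficients.
Solving, Q(k) = 3k³ + 4k² - k - 4.
The coefficient of k³ is 3.

3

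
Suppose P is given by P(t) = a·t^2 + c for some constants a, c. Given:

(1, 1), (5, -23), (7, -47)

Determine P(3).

From P(1) = 1 and P(5) = -23: 1a + c = 1 and 25a + c = -23.
Subtracting: 24a = -24, so a = -1; then c = 1 − (-1)·1 = 2.
So P(t) = -1t² + 2, and P(3) = -7.

-7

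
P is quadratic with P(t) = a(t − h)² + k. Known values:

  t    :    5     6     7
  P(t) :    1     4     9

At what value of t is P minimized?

First differences 3, 5; second difference 2 = 2a, so a = 1.
Expanding, the t-coefficient is −2ah = -2h; matching it to the data gives h = 4, and then k = 0.
So P(t) = 1(t − 4)² + 0.
Hence h = 4.

4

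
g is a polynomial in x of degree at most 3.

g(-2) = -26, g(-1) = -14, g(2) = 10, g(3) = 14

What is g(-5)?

Write g(x) = ax³ + bx² + cx + d; the 4 given values yield a linear system in the 4 coefficients.
Solving, the leading coefficient vanishes, and g(x) = -x² + 9x - 4.
Then g(-5) = -74.

-74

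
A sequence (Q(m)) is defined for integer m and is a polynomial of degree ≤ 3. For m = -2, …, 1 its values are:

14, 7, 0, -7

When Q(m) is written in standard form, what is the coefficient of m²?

Write Q(m) = am³ + bm² + cm + d; the 4 given values yield a linear system in the 4 coefficients.
Solving, the top 2 coefficients vanish, and Q(m) = -7m.
The coefficient of m² is 0.

0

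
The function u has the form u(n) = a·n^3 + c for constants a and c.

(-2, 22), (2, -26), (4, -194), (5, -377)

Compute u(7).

From u(-2) = 22 and u(2) = -26: -8a + c = 22 and 8a + c = -26.
Subtracting: 16a = -48, so a = -3; then c = 22 − (-3)·(-8) = -2.
So u(n) = -3n³ − 2, and u(7) = -1031.

-1031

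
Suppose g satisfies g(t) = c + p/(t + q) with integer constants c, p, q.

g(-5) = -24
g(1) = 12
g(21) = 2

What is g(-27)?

(g(t) − c)(t + q) = p for each data point; the three points give a linear system in c and q, then p follows.
Solving: c = 0, q = 3, p = 48, so g(t) = 48/(t + 3).
Then g(-27) = 0 + 48/(-24) = -2.

-2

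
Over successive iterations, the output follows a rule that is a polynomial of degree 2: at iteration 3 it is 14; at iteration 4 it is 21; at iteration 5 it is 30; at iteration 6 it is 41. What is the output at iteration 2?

9

Write the value at t as g(t).
First differences: 7, 9, 11. Second differences: 2, 2.
Level-2 differences are constant, so g has degree 2.
Fitting a degree-2 polynomial gives g(t) = t² + 5.
Then g(2) = 9.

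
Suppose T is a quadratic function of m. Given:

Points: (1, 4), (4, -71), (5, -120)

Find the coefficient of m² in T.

Write T(m) = am² + bm + c; the 3 given values yield a linear system in the 3 coefficients.
Solving, T(m) = -6m² + 5m + 5.
The coefficient of m² is -6.

-6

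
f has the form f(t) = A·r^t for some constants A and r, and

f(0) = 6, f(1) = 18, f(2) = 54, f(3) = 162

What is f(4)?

486

Consecutive ratio: 18/6 = 3, and 54/18 = 3, so r = 3.
Then A·3^0 = 6 gives A = 6, and f(t) = 6·3^t.
f(4) = 6·3^4 = 486.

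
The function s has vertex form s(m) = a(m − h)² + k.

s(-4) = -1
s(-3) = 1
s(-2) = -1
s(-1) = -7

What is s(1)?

First differences 2, -2, -6; second difference -4 = 2a, so a = -2.
Expanding, the m-coefficient is −2ah = 4h; matching it to the data gives h = -3, and then k = 1.
So s(m) = -2(m + 3)² + 1.
s(1) = -2·4² + 1 = -31.

-31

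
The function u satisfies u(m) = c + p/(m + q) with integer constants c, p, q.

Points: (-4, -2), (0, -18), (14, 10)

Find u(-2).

(u(m) − c)(m + q) = p for each data point; the three points give a linear system in c and q, then p follows.
Solving: c = 6, q = -2, p = 48, so u(m) = 6 + 48/(m − 2).
Then u(-2) = 6 + 48/(-4) = -6.

-6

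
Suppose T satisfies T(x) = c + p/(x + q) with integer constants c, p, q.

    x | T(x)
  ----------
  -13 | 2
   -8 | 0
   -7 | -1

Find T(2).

(T(x) − c)(x + q) = p for each data point; the three points give a linear system in c and q, then p follows.
Solving: c = 4, q = 3, p = 20, so T(x) = 4 + 20/(x + 3).
Then T(2) = 4 + 20/5 = 8.

8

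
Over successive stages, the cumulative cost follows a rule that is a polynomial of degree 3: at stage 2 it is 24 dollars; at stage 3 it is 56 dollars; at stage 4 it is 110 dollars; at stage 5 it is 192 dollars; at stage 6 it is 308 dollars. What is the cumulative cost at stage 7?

Write the value at t as P(t).
Write P(t) = at³ + bt² + ct + d; the 5 given values yield a linear system in the 4 coefficients.
Solving, P(t) = t³ + 2t² + 3t + 2.
Then P(7) = 464.

464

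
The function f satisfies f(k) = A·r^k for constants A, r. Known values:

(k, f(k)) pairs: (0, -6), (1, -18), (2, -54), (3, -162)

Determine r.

3

Consecutive ratio: -18/(-6) = 3, and -54/(-18) = 3, so r = 3.
Then A·3^0 = -6 gives A = -6, and f(k) = -6·3^k.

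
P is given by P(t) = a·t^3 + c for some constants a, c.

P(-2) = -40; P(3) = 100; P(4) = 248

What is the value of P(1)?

-4

From P(-2) = -40 and P(3) = 100: -8a + c = -40 and 27a + c = 100.
Subtracting: 35a = 140, so a = 4; then c = -40 − 4·(-8) = -8.
So P(t) = 4t³ − 8, and P(1) = -4.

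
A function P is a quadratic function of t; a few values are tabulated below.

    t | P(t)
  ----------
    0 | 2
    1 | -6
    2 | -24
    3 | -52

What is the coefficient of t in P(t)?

Write P(t) = at² + bt + c; the 4 given values yield a linear system in the 3 coefficients.
Solving, P(t) = -5t² - 3t + 2.
The coefficient of t is -3.

-3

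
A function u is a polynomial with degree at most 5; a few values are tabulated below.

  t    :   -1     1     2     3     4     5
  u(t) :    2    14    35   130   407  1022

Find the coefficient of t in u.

Write u(t) = at^5 + bt^4 + ct³ + dt² + et + p; the 6 given values yield a linear system in the 6 coefficients.
Solving, the leading coefficient vanishes, and u(t) = 2t^4 - 2t³ - t² + 8t + 7.
The coefficient of t is 8.

8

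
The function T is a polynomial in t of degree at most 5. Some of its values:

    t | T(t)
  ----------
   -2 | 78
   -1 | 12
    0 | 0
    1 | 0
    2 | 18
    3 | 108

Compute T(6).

Write T(t) = at^5 + bt^4 + ct³ + dt² + et + p; the 6 given values yield a linear system in the 6 coefficients.
Solving, the leading coefficient vanishes, and T(t) = 2t^4 - 3t³ + 4t² - 3t.
Then T(6) = 2070.

2070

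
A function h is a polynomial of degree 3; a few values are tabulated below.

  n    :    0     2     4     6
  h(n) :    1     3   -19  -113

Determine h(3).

-2

Write h(n) = an³ + bn² + cn + d; the 4 given values yield a linear system in the 4 coefficients.
Solving, h(n) = -n³ + 3n² - n + 1.
Then h(3) = -2.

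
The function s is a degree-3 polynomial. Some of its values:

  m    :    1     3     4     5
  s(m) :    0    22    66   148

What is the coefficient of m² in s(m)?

Write s(m) = am³ + bm² + cm + d; the 4 given values yield a linear system in the 4 coefficients.
Solving, s(m) = 2m³ - 5m² + 5m - 2.
The coefficient of m² is -5.

-5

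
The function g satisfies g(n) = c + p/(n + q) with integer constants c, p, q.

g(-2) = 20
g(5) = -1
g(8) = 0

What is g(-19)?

(g(n) − c)(n + q) = p for each data point; the three points give a linear system in c and q, then p follows.
Solving: c = 2, q = 1, p = -18, so g(n) = 2 − 18/(n + 1).
Then g(-19) = 2 − 18/(-18) = 3.

3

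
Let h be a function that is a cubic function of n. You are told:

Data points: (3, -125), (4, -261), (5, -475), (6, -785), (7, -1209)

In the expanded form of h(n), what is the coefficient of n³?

First differences: -136, -214, -310, -424. Second differences: -78, -96, -114. Third differences: -18, -18.
Level-3 differences are constant, so h has degree 3.
Fitting a degree-3 polynomial gives h(n) = -3n³ - 3n² - 4n - 5.
The coefficient of n³ is -3.

-3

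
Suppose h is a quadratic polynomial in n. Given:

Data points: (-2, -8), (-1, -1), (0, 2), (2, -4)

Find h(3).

-13

Write h(n) = an² + bn + c; the 4 given values yield a linear system in the 3 coefficients.
Solving, h(n) = -2n² + n + 2.
Then h(3) = -13.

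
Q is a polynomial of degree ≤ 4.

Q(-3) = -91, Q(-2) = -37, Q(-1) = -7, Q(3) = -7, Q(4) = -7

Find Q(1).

5

Write Q(x) = ax^4 + bx³ + cx² + dx + e; the 5 given values yield a linear system in the 5 coefficients.
Solving, the leading coefficient vanishes, and Q(x) = x³ - 6x² + 5x + 5.
Then Q(1) = 5.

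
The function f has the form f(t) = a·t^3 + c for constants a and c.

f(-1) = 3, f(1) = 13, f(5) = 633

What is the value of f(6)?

1088

From f(-1) = 3 and f(1) = 13: -1a + c = 3 and 1a + c = 13.
Subtracting: 2a = 10, so a = 5; then c = 3 − 5·(-1) = 8.
So f(t) = 5t³ + 8, and f(6) = 1088.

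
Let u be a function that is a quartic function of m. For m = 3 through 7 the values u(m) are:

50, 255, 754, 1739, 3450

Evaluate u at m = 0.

Write u(m) = am^4 + bm³ + cm² + dm + e; the 5 given values yield a linear system in the 5 coefficients.
Solving, u(m) = 2m^4 - 4m³ + m² - 4m - 1.
Then u(0) = -1.

-1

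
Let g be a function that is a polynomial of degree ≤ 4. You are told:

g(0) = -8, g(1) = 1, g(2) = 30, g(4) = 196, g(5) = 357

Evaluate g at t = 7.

Write g(t) = at^4 + bt³ + ct² + dt + e; the 5 given values yield a linear system in the 5 coefficients.
Solving, the leading coefficient vanishes, and g(t) = 2t³ + 4t² + 3t - 8.
Then g(7) = 895.

895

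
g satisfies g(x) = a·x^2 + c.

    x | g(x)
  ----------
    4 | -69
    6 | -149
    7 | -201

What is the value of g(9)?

From g(4) = -69 and g(6) = -149: 16a + c = -69 and 36a + c = -149.
Subtracting: 20a = -80, so a = -4; then c = -69 − (-4)·16 = -5.
So g(x) = -4x² − 5, and g(9) = -329.

-329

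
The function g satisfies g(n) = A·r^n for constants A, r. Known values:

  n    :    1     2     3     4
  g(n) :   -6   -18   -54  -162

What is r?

Consecutive ratio: -18/(-6) = 3, and -54/(-18) = 3, so r = 3.
Then A·3^1 = -6 gives A = -2, and g(n) = -2·3^n.

3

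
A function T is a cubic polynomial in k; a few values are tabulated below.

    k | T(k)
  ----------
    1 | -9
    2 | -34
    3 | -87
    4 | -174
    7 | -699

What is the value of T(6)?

Write T(k) = ak³ + bk² + ck + d; the 5 given values yield a linear system in the 4 coefficients.
Solving, T(k) = -k³ - 8k² + 6k - 6.
Then T(6) = -474.

-474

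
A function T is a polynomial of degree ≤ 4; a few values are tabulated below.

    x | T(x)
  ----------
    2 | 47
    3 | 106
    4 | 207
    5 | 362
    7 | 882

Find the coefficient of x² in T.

3

Write T(x) = ax^4 + bx³ + cx² + dx + e; the 5 given values yield a linear system in the 5 coefficients.
Solving, the leading coefficient vanishes, and T(x) = 2x³ + 3x² + 6x + 7.
The coefficient of x² is 3.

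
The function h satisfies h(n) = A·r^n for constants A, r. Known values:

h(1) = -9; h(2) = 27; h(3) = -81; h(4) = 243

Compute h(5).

Consecutive ratio: 27/(-9) = -3, and -81/27 = -3, so r = -3.
Then A·(-3)^1 = -9 gives A = 3, and h(n) = 3·(-3)^n.
h(5) = 3·(-3)^5 = -729.

-729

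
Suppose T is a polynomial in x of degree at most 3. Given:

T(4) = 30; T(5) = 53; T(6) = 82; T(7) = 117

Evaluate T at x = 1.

First differences: 23, 29, 35. Second differences: 6, 6.
Level-2 differences are constant, so T has degree 2.
Fitting a degree-2 polynomial gives T(x) = 3x² - 4x - 2.
Then T(1) = -3.

-3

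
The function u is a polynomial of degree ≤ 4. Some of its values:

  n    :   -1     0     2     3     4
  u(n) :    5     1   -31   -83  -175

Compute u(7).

Write u(n) = an^4 + bn³ + cn² + dn + e; the 5 given values yield a linear system in the 5 coefficients.
Solving, the leading coefficient vanishes, and u(n) = -2n³ - 2n² - 4n + 1.
Then u(7) = -811.

-811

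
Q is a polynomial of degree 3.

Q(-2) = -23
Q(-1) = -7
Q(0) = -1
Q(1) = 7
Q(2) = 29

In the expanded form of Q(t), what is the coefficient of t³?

2

First differences: 16, 6, 8, 22. Second differences: -10, 2, 14. Third differences: 12, 12.
Level-3 differences are constant, so Q has degree 3.
Fitting a degree-3 polynomial gives Q(t) = 2t³ + t² + 5t - 1.
The coefficient of t³ is 2.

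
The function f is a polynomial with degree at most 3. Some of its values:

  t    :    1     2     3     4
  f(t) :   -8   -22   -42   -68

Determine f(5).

First differences: -14, -20, -26. Second differences: -6, -6.
Level-2 differences are constant, so f has degree 2.
Fitting a degree-2 polynomial gives f(t) = -3t² - 5t.
Then f(5) = -100.

-100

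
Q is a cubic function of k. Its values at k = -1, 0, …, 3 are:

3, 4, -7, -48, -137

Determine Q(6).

-872

Write Q(k) = ak³ + bk² + ck + d; the 5 given values yield a linear system in the 4 coefficients.
Solving, Q(k) = -3k³ - 6k² - 2k + 4.
Then Q(6) = -872.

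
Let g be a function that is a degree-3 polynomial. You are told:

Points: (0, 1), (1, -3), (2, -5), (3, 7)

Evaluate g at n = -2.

-33

Write g(n) = an³ + bn² + cn + d; the 4 given values yield a linear system in the 4 coefficients.
Solving, g(n) = 2n³ - 5n² - n + 1.
Then g(-2) = -33.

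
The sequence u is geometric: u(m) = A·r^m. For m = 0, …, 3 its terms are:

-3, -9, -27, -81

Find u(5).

-729

Consecutive ratio: -9/(-3) = 3, and -27/(-9) = 3, so r = 3.
Then A·3^0 = -3 gives A = -3, and u(m) = -3·3^m.
u(5) = -3·3^5 = -729.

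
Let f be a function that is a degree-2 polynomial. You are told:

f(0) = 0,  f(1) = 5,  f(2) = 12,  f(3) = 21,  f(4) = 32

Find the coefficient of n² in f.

1

Write f(n) = an² + bn + c; the 5 given values yield a linear system in the 3 coefficients.
Solving, f(n) = n² + 4n.
The coefficient of n² is 1.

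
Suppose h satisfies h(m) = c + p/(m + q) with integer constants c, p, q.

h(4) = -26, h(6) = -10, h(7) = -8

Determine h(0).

6

(h(m) − c)(m + q) = p for each data point; the three points give a linear system in c and q, then p follows.
Solving: c = -2, q = -3, p = -24, so h(m) = -2 − 24/(m − 3).
Then h(0) = -2 − 24/(-3) = 6.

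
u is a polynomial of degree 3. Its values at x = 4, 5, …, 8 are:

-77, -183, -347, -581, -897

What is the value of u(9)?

First differences: -106, -164, -234, -316. Second differences: -58, -70, -82. Third differences: -12, -12.
Level-3 differences are constant, so u has degree 3.
Fitting a degree-3 polynomial gives u(x) = -2x³ + x² + 7x + 7.
Then u(9) = -1307.

-1307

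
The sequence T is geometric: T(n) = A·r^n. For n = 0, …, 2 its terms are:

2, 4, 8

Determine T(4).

32

Consecutive ratio: 4/2 = 2, and 8/4 = 2, so r = 2.
Then A·2^0 = 2 gives A = 2, and T(n) = 2·2^n.
T(4) = 2·2^4 = 32.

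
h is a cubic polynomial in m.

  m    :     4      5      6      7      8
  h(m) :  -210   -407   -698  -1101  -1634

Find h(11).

-4193

First differences: -197, -291, -403, -533. Second differences: -94, -112, -130. Third differences: -18, -18.
Level-3 differences are constant, so h has degree 3.
Fitting a degree-3 polynomial gives h(m) = -3m³ - 2m² + 4m - 2.
Then h(11) = -4193.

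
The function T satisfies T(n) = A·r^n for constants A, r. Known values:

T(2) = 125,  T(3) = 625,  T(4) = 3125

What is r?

Consecutive ratio: 625/125 = 5, and 3125/625 = 5, so r = 5.
Then A·5^2 = 125 gives A = 5, and T(n) = 5·5^n.

5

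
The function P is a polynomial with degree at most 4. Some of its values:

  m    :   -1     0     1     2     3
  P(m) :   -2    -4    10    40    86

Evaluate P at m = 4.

Write P(m) = am^4 + bm³ + cm² + dm + e; the 5 given values yield a linear system in the 5 coefficients.
Solving, the top 2 coefficients vanish, and P(m) = 8m² + 6m - 4.
Then P(4) = 148.

148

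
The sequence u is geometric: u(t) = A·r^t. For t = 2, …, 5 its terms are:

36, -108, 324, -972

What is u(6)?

Consecutive ratio: -108/36 = -3, and 324/(-108) = -3, so r = -3.
Then A·(-3)^2 = 36 gives A = 4, and u(t) = 4·(-3)^t.
u(6) = 4·(-3)^6 = 2916.

2916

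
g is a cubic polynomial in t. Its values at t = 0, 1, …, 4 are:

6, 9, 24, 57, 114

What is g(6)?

324

Write g(t) = at³ + bt² + ct + d; the 5 given values yield a linear system in the 4 coefficients.
Solving, g(t) = t³ + 3t² - t + 6.
Then g(6) = 324.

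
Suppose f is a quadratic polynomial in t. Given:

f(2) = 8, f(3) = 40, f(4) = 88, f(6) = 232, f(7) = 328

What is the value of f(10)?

Write f(t) = at² + bt + c; the 5 given values yield a linear system in the 3 coefficients.
Solving, f(t) = 8t² - 8t - 8.
Then f(10) = 712.

712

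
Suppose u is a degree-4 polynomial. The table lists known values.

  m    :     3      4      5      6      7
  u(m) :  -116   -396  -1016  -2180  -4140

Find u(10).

Write u(m) = am^4 + bm³ + cm² + dm + e; the 5 given values yield a linear system in the 5 coefficients.
Solving, u(m) = -2m^4 + 2m³ - 4m + 4.
Then u(10) = -18036.

-18036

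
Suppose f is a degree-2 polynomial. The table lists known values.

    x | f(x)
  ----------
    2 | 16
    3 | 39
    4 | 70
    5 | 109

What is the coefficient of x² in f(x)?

First differences: 23, 31, 39. Second differences: 8, 8.
Level-2 differences are constant, so f has degree 2.
Fitting a degree-2 polynomial gives f(x) = 4x² + 3x - 6.
The coefficient of x² is 4.

4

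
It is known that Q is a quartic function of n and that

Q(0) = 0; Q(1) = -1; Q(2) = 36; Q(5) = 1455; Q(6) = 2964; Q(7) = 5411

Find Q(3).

Write Q(n) = an^4 + bn³ + cn² + dn + e; the 6 given values yield a linear system in the 5 coefficients.
Solving, Q(n) = 2n^4 + 2n³ - n² - 4n.
Then Q(3) = 195.

195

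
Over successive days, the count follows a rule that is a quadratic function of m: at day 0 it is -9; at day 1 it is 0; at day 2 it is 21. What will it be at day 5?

156

Write the value at m as P(m).
Write P(m) = am² + bm + c; the 3 given values yield a linear system in the 3 coefficients.
Solving, P(m) = 6m² + 3m - 9.
Then P(5) = 156.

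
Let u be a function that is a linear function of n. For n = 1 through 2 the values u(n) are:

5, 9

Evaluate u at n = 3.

Write u(n) = an + b; the 2 given values yield a linear system in the 2 coefficients.
Solving, u(n) = 4n + 1.
Then u(3) = 13.

13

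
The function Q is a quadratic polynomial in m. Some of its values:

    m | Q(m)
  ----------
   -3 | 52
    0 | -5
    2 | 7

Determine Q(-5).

140

Write Q(m) = am² + bm + c; the 3 given values yield a linear system in the 3 coefficients.
Solving, Q(m) = 5m² - 4m - 5.
Then Q(-5) = 140.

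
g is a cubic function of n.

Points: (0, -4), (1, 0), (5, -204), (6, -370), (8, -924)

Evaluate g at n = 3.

Write g(n) = an³ + bn² + cn + d; the 5 given values yield a linear system in the 4 coefficients.
Solving, g(n) = -2n³ + n² + 5n - 4.
Then g(3) = -34.

-34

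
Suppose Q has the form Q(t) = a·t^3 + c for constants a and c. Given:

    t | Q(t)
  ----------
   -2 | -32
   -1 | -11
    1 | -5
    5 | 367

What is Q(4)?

From Q(-2) = -32 and Q(-1) = -11: -8a + c = -32 and -1a + c = -11.
Subtracting: 7a = 21, so a = 3; then c = -32 − 3·(-8) = -8.
So Q(t) = 3t³ − 8, and Q(4) = 184.

184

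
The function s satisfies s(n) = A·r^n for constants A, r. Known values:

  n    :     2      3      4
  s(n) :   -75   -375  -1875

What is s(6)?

-46875

Consecutive ratio: -375/(-75) = 5, and -1875/(-375) = 5, so r = 5.
Then A·5^2 = -75 gives A = -3, and s(n) = -3·5^n.
s(6) = -3·5^6 = -46875.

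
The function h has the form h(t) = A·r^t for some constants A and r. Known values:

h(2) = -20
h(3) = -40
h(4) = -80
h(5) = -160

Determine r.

Consecutive ratio: -40/(-20) = 2, and -80/(-40) = 2, so r = 2.
Then A·2^2 = -20 gives A = -5, and h(t) = -5·2^t.

2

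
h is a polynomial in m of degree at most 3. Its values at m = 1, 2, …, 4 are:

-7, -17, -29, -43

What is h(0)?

First differences: -10, -12, -14. Second differences: -2, -2.
Level-2 differences are constant, so h has degree 2.
Fitting a degree-2 polynomial gives h(m) = -m² - 7m + 1.
The constant term is h(0) = 1.

1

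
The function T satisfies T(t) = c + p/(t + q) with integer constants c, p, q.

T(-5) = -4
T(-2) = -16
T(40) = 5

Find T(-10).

(T(t) − c)(t + q) = p for each data point; the three points give a linear system in c and q, then p follows.
Solving: c = 4, q = 0, p = 40, so T(t) = 4 + 40/(t + 0).
Then T(-10) = 4 + 40/(-10) = 0.

0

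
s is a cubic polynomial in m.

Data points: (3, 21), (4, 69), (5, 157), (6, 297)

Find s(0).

Write s(m) = am³ + bm² + cm + d; the 4 given values yield a linear system in the 4 coefficients.
Solving, s(m) = 2m³ - 4m² + 2m - 3.
Then s(0) = -3.

-3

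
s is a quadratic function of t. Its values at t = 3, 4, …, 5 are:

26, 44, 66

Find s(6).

92

Write s(t) = at² + bt + c; the 3 given values yield a linear system in the 3 coefficients.
Solving, s(t) = 2t² + 4t - 4.
Then s(6) = 92.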